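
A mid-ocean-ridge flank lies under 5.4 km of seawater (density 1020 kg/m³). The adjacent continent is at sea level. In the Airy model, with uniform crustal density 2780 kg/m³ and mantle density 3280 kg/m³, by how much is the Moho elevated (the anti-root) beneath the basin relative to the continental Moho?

Isostatic balance requires: replacing crust with seawater at the top is compensated by replacing crust with mantle at the base: d (ρ_c − ρ_w) = a (ρ_m − ρ_c).
a = d (ρ_c − ρ_w)/(ρ_m − ρ_c) = 5.4 km × 1760/500 = 19 km.

19 km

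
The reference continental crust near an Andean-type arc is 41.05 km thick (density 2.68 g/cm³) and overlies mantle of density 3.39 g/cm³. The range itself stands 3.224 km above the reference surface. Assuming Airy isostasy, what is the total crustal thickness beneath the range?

56.4 km

Root depth r = h ρ_c / (ρ_m − ρ_c) = 3.224 km × 2.68 / 0.71 = 12.17 km.
Total thickness = T + h + r = 41.05 km + 3.224 km + 12.17 km = 56.4 km.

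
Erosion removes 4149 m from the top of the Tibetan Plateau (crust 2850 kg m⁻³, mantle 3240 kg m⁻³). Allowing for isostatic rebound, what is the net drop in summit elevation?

Rebound u = e ρ_c/ρ_m = 4149 m × 2850/3240 = 3650 m.
Net surface drop = e − u = 4149 m − 3650 m = e (ρ_m − ρ_c)/ρ_m = 499 m.

499 m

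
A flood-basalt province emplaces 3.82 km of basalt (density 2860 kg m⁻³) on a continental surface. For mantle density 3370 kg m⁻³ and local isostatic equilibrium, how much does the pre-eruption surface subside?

Subaerial loading: s = t ρ_load / ρ_m.
s = 3.82 km × 2860/3370 = 3.24 km.

3.24 km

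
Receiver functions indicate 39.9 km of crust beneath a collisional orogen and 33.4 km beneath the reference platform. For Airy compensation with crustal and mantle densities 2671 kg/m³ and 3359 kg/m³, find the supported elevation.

1.33 km

Excess crust Δ = 39.9 km − 33.4 km = 6.5 km, split between elevation h and root r with h + r = Δ.
Airy balance ρ_c h = (ρ_m − ρ_c) r gives r = h ρ_c/(ρ_m − ρ_c), so h (1 + ρ_c/(ρ_m − ρ_c)) = Δ, i.e. h = Δ (ρ_m − ρ_c)/ρ_m.
h = 6.5 km × 688/3359 = 1.33 km.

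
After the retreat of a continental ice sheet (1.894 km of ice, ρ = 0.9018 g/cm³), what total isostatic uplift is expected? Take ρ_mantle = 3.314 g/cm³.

0.515 km

Removing the load lets mantle flow back in; uplift u satisfies ρ_ice t = ρ_m u.
u = t ρ_ice/ρ_m = 1.894 km × 0.9018/3.314 = 0.515 km.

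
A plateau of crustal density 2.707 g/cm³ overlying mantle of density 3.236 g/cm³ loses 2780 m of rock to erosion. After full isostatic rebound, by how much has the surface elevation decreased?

454 m

Rebound u = e ρ_c/ρ_m = 2780 m × 2.707/3.236 = 2326 m.
Net surface drop = e − u = 2780 m − 2326 m = e (ρ_m − ρ_c)/ρ_m = 454 m.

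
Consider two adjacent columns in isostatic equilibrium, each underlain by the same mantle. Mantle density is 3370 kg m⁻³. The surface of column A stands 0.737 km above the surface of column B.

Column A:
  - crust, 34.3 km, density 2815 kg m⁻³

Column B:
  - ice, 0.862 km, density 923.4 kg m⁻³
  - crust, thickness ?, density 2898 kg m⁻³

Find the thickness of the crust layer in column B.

Take the compensation level at the base of the deeper column (depth z_c below the surface of column A) and equate Σ ρ_i t_i down to z_c; mantle fills any gap and the z_c terms cancel.
Column A: 34.3×2815 + (z_c − 34.3)×3370
Column B: 0.737×0 + 0.862×923.4 + x×2898 + (z_c − 0.737 − 0.862 − x)×3370
The z_c×3370 term appears on both sides and cancels. Collect the known terms of each column as K = Σ(ρt)_known − 3370 × (depth of known layers): K_A = 96554.5 − 3370×34.3 = −19036.5; K_B = 795.9708 − 3370×(0.737 + 0.862) = −4592.6592.
Balance: K_A = K_B − x×(3370 − 2898), so x = (K_B − K_A)/(3370 − 2898) = 14443.8/472 = 30.6 km.

30.6 km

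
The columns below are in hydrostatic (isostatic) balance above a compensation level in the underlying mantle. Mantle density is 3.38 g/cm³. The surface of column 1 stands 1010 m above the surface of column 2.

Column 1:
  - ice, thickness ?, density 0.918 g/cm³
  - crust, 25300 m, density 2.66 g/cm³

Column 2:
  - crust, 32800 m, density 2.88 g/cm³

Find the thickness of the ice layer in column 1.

Take the compensation level at the base of the deeper column (depth z_c below the surface of column 1) and equate Σ ρ_i t_i down to z_c; mantle fills any gap and the z_c terms cancel.
Column 1: x×0.918 + 25300×2.66 + (z_c − 25300 − x)×3.38
Column 2: 1010×0 + 32800×2.88 + (z_c − 1010 − 32800)×3.38
The z_c×3.38 term appears on both sides and cancels. Collect the known terms of each column as K = Σ(ρt)_known − 3.38 × (depth of known layers): K_1 = 67298 − 3.38×25300 = −18216; K_2 = 94464 − 3.38×(1010 + 32800) = −19813.8.
Balance: K_1 − x×(3.38 − 0.918) = K_2, so x = (K_1 − K_2)/(3.38 − 0.918) = 1597.8/2.462 = 649 m.

649 m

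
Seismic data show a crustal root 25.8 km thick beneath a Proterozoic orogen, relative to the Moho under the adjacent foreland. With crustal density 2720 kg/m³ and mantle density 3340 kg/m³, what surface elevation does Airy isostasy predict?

5.88 km

By Archimedes' principle applied to the lithosphere: ρ_c h = (ρ_m − ρ_c) r.
h = r (ρ_m − ρ_c) / ρ_c = 25.8 km × (3340 − 2720) / 2720 = 5.88 km.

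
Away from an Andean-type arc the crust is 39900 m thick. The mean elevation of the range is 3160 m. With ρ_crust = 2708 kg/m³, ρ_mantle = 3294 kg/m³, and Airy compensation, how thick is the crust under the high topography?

57700 m

Root depth r = h ρ_c / (ρ_m − ρ_c) = 3160 m × 2708 / 586 = 14600 m.
Total thickness = T + h + r = 39900 m + 3160 m + 14600 m = 57700 m.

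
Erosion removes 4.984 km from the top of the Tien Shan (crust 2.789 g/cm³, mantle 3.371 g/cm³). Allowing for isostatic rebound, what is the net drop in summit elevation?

0.86 km

Rebound u = e ρ_c/ρ_m = 4.984 km × 2.789/3.371 = 4.124 km.
Net surface drop = e − u = 4.984 km − 4.124 km = e (ρ_m − ρ_c)/ρ_m = 0.86 km.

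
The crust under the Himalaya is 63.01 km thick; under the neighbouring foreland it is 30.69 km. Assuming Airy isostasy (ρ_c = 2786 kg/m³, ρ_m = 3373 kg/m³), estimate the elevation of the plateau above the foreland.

5.62 km

Excess crust Δ = 63.01 km − 30.69 km = 32.32 km, split between elevation h and root r with h + r = Δ.
Airy balance ρ_c h = (ρ_m − ρ_c) r gives r = h ρ_c/(ρ_m − ρ_c), so h (1 + ρ_c/(ρ_m − ρ_c)) = Δ, i.e. h = Δ (ρ_m − ρ_c)/ρ_m.
h = 32.32 km × 587/3373 = 5.62 km.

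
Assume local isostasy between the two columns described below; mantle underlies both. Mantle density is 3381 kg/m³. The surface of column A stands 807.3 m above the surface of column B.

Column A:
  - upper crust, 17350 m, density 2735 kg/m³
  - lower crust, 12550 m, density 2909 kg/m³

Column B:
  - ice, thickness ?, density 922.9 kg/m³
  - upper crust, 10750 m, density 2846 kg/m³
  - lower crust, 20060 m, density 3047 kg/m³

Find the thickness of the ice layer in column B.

Take the compensation level at the base of the deeper column (depth z_c below the surface of column A) and equate Σ ρ_i t_i down to z_c; mantle fills any gap and the z_c terms cancel.
Column A: 17350×2735 + 12550×2909 + (z_c − 29900)×3381
Column B: 807.3×0 + x×922.9 + 10750×2846 + 20060×3047 + (z_c − 807.3 − 30810 − x)×3381
The z_c×3381 term appears on both sides and cancels. Collect the known terms of each column as K = Σ(ρt)_known − 3381 × (depth of known layers): K_A = 83960200 − 3381×29900 = −17131700; K_B = 91717320 − 3381×(807.3 + 30810) = −15180771.3.
Balance: K_A = K_B − x×(3381 − 922.9), so x = (K_B − K_A)/(3381 − 922.9) = 1950930/2458.1 = 794 m.

794 m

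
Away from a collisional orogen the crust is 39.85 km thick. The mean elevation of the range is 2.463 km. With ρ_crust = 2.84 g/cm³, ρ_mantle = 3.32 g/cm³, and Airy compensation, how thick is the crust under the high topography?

56.9 km

Root depth r = h ρ_c / (ρ_m − ρ_c) = 2.463 km × 2.84 / 0.48 = 14.57 km.
Total thickness = T + h + r = 39.85 km + 2.463 km + 14.57 km = 56.9 km.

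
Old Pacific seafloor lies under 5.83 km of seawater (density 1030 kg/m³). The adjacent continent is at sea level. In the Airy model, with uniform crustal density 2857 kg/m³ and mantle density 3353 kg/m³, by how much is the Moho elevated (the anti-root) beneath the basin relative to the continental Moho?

In Airy isostatic equilibrium: replacing crust with seawater at the top is compensated by replacing crust with mantle at the base: d (ρ_c − ρ_w) = a (ρ_m − ρ_c).
a = d (ρ_c − ρ_w)/(ρ_m − ρ_c) = 5.83 km × 1827/496 = 21.5 km.

21.5 km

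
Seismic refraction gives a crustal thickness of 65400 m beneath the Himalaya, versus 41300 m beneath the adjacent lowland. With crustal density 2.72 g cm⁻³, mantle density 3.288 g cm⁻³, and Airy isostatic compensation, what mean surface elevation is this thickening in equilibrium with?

4160 m

Excess crust Δ = 65400 m − 41300 m = 24100 m, split between elevation h and root r with h + r = Δ.
Airy balance ρ_c h = (ρ_m − ρ_c) r gives r = h ρ_c/(ρ_m − ρ_c), so h (1 + ρ_c/(ρ_m − ρ_c)) = Δ, i.e. h = Δ (ρ_m − ρ_c)/ρ_m.
h = 24100 m × 0.568/3.288 = 4160 m.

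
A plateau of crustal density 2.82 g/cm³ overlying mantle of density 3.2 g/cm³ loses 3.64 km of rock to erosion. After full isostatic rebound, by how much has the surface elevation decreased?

Rebound u = e ρ_c/ρ_m = 3.64 km × 2.82/3.2 = 3.208 km.
Net surface drop = e − u = 3.64 km − 3.208 km = e (ρ_m − ρ_c)/ρ_m = 0.432 km.

0.432 km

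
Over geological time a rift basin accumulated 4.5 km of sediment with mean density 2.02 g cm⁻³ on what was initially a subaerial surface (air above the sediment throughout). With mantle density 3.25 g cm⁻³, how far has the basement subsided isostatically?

Subaerial load: s = t ρ_sed / ρ_m = 4.5 km × 2.02/3.25 = 2.8 km.

2.8 km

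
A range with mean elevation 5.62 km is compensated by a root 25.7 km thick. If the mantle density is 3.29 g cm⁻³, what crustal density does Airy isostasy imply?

2.7 g cm⁻³

ρ_c h = (ρ_m − ρ_c) r → ρ_c (h + r) = ρ_m r → ρ_c = ρ_m r / (h + r).
ρ_c = 3.29 × 25.7 km / (5.62 km + 25.7 km) = 2.7 g cm⁻³.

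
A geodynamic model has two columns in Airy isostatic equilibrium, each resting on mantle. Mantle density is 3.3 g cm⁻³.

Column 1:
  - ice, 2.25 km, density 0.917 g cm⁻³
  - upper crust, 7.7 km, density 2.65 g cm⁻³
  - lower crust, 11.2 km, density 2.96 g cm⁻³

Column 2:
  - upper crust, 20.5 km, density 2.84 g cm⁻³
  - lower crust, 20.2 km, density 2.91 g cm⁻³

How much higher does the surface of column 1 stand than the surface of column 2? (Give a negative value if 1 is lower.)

−0.949 km

For any compensation level in the mantle, the mantle terms cancel and isostasy reduces to e = (Σt_1 − Σt_2) − (Σ(ρt)_1 − Σ(ρt)_2) / ρ_m.
Σt_1 = 21.15 km; Σt_2 = 40.7 km; Σ(ρt)_1 = 55.62025; Σ(ρt)_2 = 117.002 (in km·g cm⁻³).
e = (21.15 − 40.7) − (55.62025 − 117.002) / 3.3 = −0.949 km.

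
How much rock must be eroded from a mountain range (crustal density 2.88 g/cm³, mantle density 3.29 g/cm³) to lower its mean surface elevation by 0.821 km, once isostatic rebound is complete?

Net drop Δ = e − u = e − e ρ_c/ρ_m = e (ρ_m − ρ_c)/ρ_m.
e = Δ ρ_m/(ρ_m − ρ_c) = 0.821 km × 3.29/0.41 = 6.59 km.

6.59 km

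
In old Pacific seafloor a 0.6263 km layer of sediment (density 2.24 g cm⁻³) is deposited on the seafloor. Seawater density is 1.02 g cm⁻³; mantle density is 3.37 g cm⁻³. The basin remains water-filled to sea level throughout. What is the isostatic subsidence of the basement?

0.325 km

Submarine loading: the sediment displaces seawater, and the subsidence is in turn flooded, so s (ρ_m − ρ_w) = t (ρ_sed − ρ_w).
s = 0.6263 km × (2.24 − 1.02) / (3.37 − 1.02) = 0.325 km.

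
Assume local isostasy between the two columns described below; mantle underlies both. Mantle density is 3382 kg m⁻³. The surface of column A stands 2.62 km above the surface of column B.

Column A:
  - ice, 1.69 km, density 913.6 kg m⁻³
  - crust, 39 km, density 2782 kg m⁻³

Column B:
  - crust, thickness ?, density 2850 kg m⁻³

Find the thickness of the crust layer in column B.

Take the compensation level at the base of the deeper column (depth z_c below the surface of column A) and equate Σ ρ_i t_i down to z_c; mantle fills any gap and the z_c terms cancel.
Column A: 1.69×913.6 + 39×2782 + (z_c − 40.69)×3382
Column B: 2.62×0 + x×2850 + (z_c − 2.62 − 0 − x)×3382
The z_c×3382 term appears on both sides and cancels. Collect the known terms of each column as K = Σ(ρt)_known − 3382 × (depth of known layers): K_A = 110041.984 − 3382×40.69 = −27571.596; K_B = 0 − 3382×(2.62 + 0) = −8860.84.
Balance: K_A = K_B − x×(3382 − 2850), so x = (K_B − K_A)/(3382 − 2850) = 18710.8/532 = 35.2 km.

35.2 km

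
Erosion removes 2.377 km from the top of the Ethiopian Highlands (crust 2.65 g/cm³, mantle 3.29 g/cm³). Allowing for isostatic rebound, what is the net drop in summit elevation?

Rebound u = e ρ_c/ρ_m = 2.377 km × 2.65/3.29 = 1.915 km.
Net surface drop = e − u = 2.377 km − 1.915 km = e (ρ_m − ρ_c)/ρ_m = 0.462 km.

0.462 km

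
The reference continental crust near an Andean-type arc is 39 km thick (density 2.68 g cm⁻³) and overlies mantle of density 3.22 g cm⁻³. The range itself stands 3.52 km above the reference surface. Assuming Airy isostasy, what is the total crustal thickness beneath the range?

60 km

Root depth r = h ρ_c / (ρ_m − ρ_c) = 3.52 km × 2.68 / 0.54 = 17.47 km.
Total thickness = T + h + r = 39 km + 3.52 km + 17.47 km = 60 km.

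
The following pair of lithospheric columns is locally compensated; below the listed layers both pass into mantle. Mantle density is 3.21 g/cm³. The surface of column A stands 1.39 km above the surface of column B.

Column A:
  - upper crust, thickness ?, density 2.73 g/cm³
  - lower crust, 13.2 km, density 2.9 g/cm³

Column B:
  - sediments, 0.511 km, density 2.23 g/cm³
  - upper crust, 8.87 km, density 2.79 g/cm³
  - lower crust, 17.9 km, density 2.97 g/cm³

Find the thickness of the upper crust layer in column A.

Take the compensation level at the base of the deeper column (depth z_c below the surface of column A) and equate Σ ρ_i t_i down to z_c; mantle fills any gap and the z_c terms cancel.
Column A: x×2.73 + 13.2×2.9 + (z_c − 13.2 − x)×3.21
Column B: 1.39×0 + 0.511×2.23 + 8.87×2.79 + 17.9×2.97 + (z_c − 1.39 − 27.281)×3.21
The z_c×3.21 term appears on both sides and cancels. Collect the known terms of each column as K = Σ(ρt)_known − 3.21 × (depth of known layers): K_A = 38.28 − 3.21×13.2 = −4.092; K_B = 79.04983 − 3.21×(1.39 + 27.281) = −12.98408.
Balance: K_A − x×(3.21 − 2.73) = K_B, so x = (K_A − K_B)/(3.21 − 2.73) = 8.89208/0.48 = 18.5 km.

18.5 km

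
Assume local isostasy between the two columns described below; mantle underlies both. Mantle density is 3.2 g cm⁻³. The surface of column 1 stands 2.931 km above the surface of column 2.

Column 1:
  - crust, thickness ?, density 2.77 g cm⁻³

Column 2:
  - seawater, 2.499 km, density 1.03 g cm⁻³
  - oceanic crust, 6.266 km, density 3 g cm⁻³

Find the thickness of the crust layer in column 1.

37.3 km

Take the compensation level at the base of the deeper column (depth z_c below the surface of column 1) and equate Σ ρ_i t_i down to z_c; mantle fills any gap and the z_c terms cancel.
Column 1: x×2.77 + (z_c − 0 − x)×3.2
Column 2: 2.931×0 + 2.499×1.03 + 6.266×3 + (z_c − 2.931 − 8.765)×3.2
The z_c×3.2 term appears on both sides and cancels. Collect the known terms of each column as K = Σ(ρt)_known − 3.2 × (depth of known layers): K_1 = 0 − 3.2×0 = 0; K_2 = 21.37197 − 3.2×(2.931 + 8.765) = −16.05523.
Balance: K_1 − x×(3.2 − 2.77) = K_2, so x = (K_1 − K_2)/(3.2 − 2.77) = 16.0552/0.43 = 37.3 km.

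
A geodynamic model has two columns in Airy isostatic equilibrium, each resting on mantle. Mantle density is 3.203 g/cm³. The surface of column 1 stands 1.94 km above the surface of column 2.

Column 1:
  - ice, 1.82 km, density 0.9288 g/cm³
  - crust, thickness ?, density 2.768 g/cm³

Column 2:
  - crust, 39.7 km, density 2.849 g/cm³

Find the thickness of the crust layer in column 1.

37.1 km

Take the compensation level at the base of the deeper column (depth z_c below the surface of column 1) and equate Σ ρ_i t_i down to z_c; mantle fills any gap and the z_c terms cancel.
Column 1: 1.82×0.9288 + x×2.768 + (z_c − 1.82 − x)×3.203
Column 2: 1.94×0 + 39.7×2.849 + (z_c − 1.94 − 39.7)×3.203
The z_c×3.203 term appears on both sides and cancels. Collect the known terms of each column as K = Σ(ρt)_known − 3.203 × (depth of known layers): K_1 = 1.690416 − 3.203×1.82 = −4.139044; K_2 = 113.1053 − 3.203×(1.94 + 39.7) = −20.26762.
Balance: K_1 − x×(3.203 − 2.768) = K_2, so x = (K_1 − K_2)/(3.203 − 2.768) = 16.1286/0.435 = 37.1 km.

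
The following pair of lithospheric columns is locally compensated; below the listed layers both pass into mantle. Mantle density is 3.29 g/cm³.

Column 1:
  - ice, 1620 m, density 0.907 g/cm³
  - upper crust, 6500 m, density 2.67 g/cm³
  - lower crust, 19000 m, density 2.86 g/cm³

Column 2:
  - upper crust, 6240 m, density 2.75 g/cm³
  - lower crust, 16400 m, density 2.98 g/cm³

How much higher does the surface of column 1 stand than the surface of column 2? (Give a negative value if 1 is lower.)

For any compensation level in the mantle, the mantle terms cancel and isostasy reduces to e = (Σt_1 − Σt_2) − (Σ(ρt)_1 − Σ(ρt)_2) / ρ_m.
Σt_1 = 27120 m; Σt_2 = 22640 m; Σ(ρt)_1 = 73164.34; Σ(ρt)_2 = 66032 (in m·g/cm³).
e = (27120 − 22640) − (73164.34 − 66032) / 3.29 = 2310 m.

2310 m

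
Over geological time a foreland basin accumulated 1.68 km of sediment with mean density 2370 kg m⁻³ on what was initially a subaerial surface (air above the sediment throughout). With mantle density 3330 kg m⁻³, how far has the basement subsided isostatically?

1.2 km

Subaerial load: s = t ρ_sed / ρ_m = 1.68 km × 2370/3330 = 1.2 km.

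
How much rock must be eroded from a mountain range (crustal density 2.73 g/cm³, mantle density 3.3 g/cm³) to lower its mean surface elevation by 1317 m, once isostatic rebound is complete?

7620 m

Net drop Δ = e − u = e − e ρ_c/ρ_m = e (ρ_m − ρ_c)/ρ_m.
e = Δ ρ_m/(ρ_m − ρ_c) = 1317 m × 3.3/0.57 = 7620 m.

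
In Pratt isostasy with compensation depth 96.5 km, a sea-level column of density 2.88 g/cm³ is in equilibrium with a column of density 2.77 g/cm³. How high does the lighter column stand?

ρ_ref D = ρ (D + h) → h = D (ρ_ref − ρ)/ρ.
h = 96.5 km × (2.88 − 2.77)/2.77 = 3.83 km.

3.83 km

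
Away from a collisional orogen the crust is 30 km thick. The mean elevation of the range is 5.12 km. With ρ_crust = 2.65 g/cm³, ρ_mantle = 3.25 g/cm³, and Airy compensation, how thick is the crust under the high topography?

57.7 km

Root depth r = h ρ_c / (ρ_m − ρ_c) = 5.12 km × 2.65 / 0.6 = 22.61 km.
Total thickness = T + h + r = 30 km + 5.12 km + 22.61 km = 57.7 km.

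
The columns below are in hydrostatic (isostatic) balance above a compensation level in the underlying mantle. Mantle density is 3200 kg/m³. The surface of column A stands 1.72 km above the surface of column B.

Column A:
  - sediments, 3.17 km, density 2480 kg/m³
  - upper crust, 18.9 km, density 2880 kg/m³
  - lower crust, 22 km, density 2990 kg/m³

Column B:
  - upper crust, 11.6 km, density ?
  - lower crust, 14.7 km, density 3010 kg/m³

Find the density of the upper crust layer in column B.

2800 kg/m³

Take the compensation level at the base of the deeper column (depth z_c below the surface of column A) and equate Σ ρ_i t_i down to z_c; mantle fills any gap and the z_c terms cancel.
Column A: 3.17×2480 + 18.9×2880 + 22×2990 + (z_c − 44.07)×3200
Column B: 1.72×0 + 11.6×ρ + 14.7×3010 + (z_c − 1.72 − 26.3)×3200
The z_c×3200 term appears on both sides and cancels. Collect the known terms of each column as K = Σ(ρt)_known − 3200 × (depth of known layers): K_A = 128073.6 − 3200×44.07 = −12950.4; K_B = 44247 − 3200×(1.72 + 26.3) = −45417.
Balance: K_A = K_B + 11.6×ρ, so ρ = (K_A − K_B)/11.6 = 32466.6/11.6 = 2800 kg/m³.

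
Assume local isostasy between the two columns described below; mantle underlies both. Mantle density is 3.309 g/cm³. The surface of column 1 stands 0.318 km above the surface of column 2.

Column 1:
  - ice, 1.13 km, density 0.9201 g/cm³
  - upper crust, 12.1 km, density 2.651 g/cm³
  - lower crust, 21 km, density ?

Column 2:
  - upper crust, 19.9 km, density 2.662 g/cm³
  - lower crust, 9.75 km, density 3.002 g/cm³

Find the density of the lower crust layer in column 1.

3.01 g/cm³

Take the compensation level at the base of the deeper column (depth z_c below the surface of column 1) and equate Σ ρ_i t_i down to z_c; mantle fills any gap and the z_c terms cancel.
Column 1: 1.13×0.9201 + 12.1×2.651 + 21×ρ + (z_c − 34.23)×3.309
Column 2: 0.318×0 + 19.9×2.662 + 9.75×3.002 + (z_c − 0.318 − 29.65)×3.309
The z_c×3.309 term appears on both sides and cancels. Collect the known terms of each column as K = Σ(ρt)_known − 3.309 × (depth of known layers): K_1 = 33.116813 − 3.309×34.23 = −80.150257; K_2 = 82.2433 − 3.309×(0.318 + 29.65) = −16.920812.
Balance: K_1 + 21×ρ = K_2, so ρ = (K_2 − K_1)/21 = 63.2294/21 = 3.01 g/cm³.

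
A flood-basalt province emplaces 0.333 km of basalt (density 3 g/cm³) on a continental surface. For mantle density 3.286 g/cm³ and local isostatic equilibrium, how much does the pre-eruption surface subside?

0.304 km

Subaerial loading: s = t ρ_load / ρ_m.
s = 0.333 km × 3/3.286 = 0.304 km.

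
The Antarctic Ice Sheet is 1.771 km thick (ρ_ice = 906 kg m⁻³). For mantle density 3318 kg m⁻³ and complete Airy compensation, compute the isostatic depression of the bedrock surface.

0.484 km

Equating mass per unit area of the two columns: the ice load ρ_ice t is balanced by mantle displaced below, ρ_m s.
s = t ρ_ice / ρ_m = 1.771 km × 906/3318 = 0.484 km.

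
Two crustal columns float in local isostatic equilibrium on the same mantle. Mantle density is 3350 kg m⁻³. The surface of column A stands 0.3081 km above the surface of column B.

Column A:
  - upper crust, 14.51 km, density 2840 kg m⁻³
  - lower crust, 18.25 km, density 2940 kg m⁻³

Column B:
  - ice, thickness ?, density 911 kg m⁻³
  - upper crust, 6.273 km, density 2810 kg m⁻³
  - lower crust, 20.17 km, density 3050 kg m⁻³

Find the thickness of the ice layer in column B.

1.81 km

Take the compensation level at the base of the deeper column (depth z_c below the surface of column A) and equate Σ ρ_i t_i down to z_c; mantle fills any gap and the z_c terms cancel.
Column A: 14.51×2840 + 18.25×2940 + (z_c − 32.76)×3350
Column B: 0.3081×0 + x×911 + 6.273×2810 + 20.17×3050 + (z_c − 0.3081 − 26.443 − x)×3350
The z_c×3350 term appears on both sides and cancels. Collect the known terms of each column as K = Σ(ρt)_known − 3350 × (depth of known layers): K_A = 94863.4 − 3350×32.76 = −14882.6; K_B = 79145.63 − 3350×(0.3081 + 26.443) = −10470.555.
Balance: K_A = K_B − x×(3350 − 911), so x = (K_B − K_A)/(3350 − 911) = 4412.05/2439 = 1.81 km.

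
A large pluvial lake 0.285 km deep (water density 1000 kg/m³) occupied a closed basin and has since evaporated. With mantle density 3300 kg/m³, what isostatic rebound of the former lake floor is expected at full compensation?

u = d ρ_w/ρ_m = 0.285 km × 1000/3300 = 0.0864 km.

0.0864 km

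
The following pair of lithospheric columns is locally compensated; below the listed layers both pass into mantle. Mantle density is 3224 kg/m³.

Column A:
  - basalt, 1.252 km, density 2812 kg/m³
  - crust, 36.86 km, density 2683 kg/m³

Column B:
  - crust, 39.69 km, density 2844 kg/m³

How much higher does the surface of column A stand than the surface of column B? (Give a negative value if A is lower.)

For any compensation level in the mantle, the mantle terms cancel and isostasy reduces to e = (Σt_A − Σt_B) − (Σ(ρt)_A − Σ(ρt)_B) / ρ_m.
Σt_A = 38.112 km; Σt_B = 39.69 km; Σ(ρt)_A = 102416.004; Σ(ρt)_B = 112878.36 (in km·kg/m³).
e = (38.112 − 39.69) − (102416.004 − 112878.36) / 3224 = 1.67 km.

1.67 km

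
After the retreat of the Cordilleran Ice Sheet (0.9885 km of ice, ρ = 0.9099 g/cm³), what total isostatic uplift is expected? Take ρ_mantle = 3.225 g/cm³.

Removing the load lets mantle flow back in; uplift u satisfies ρ_ice t = ρ_m u.
u = t ρ_ice/ρ_m = 0.9885 km × 0.9099/3.225 = 0.279 km.

0.279 km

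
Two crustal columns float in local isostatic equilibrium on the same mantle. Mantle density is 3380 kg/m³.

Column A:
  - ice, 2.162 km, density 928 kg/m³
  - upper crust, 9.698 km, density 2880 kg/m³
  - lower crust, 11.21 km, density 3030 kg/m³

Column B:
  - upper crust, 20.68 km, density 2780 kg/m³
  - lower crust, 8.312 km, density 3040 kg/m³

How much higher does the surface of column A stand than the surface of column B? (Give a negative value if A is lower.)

For any compensation level in the mantle, the mantle terms cancel and isostasy reduces to e = (Σt_A − Σt_B) − (Σ(ρt)_A − Σ(ρt)_B) / ρ_m.
Σt_A = 23.07 km; Σt_B = 28.992 km; Σ(ρt)_A = 63902.876; Σ(ρt)_B = 82758.88 (in km·kg/m³).
e = (23.07 − 28.992) − (63902.876 − 82758.88) / 3380 = −0.343 km.

−0.343 km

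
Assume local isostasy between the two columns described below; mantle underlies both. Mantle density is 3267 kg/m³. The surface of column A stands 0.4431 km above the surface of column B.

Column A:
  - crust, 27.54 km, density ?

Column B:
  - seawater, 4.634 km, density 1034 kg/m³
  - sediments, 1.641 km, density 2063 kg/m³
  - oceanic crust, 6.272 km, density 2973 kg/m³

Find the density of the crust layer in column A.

Take the compensation level at the base of the deeper column (depth z_c below the surface of column A) and equate Σ ρ_i t_i down to z_c; mantle fills any gap and the z_c terms cancel.
Column A: 27.54×ρ + (z_c − 27.54)×3267
Column B: 0.4431×0 + 4.634×1034 + 1.641×2063 + 6.272×2973 + (z_c − 0.4431 − 12.547)×3267
The z_c×3267 term appears on both sides and cancels. Collect the known terms of each column as K = Σ(ρt)_known − 3267 × (depth of known layers): K_A = 0 − 3267×27.54 = −89973.18; K_B = 26823.595 − 3267×(0.4431 + 12.547) = −15615.0617.
Balance: K_A + 27.54×ρ = K_B, so ρ = (K_B − K_A)/27.54 = 74358.1/27.54 = 2700 kg/m³.

2700 kg/m³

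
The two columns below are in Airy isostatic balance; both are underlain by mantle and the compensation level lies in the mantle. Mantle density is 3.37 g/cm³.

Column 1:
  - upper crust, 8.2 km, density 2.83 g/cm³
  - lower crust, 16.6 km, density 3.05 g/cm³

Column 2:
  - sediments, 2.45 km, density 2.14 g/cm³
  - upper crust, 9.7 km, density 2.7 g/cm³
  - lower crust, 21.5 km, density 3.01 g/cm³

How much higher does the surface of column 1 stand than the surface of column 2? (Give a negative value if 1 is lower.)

For any compensation level in the mantle, the mantle terms cancel and isostasy reduces to e = (Σt_1 − Σt_2) − (Σ(ρt)_1 − Σ(ρt)_2) / ρ_m.
Σt_1 = 24.8 km; Σt_2 = 33.65 km; Σ(ρt)_1 = 73.836; Σ(ρt)_2 = 96.148 (in km·g/cm³).
e = (24.8 − 33.65) − (73.836 − 96.148) / 3.37 = −2.23 km.

−2.23 km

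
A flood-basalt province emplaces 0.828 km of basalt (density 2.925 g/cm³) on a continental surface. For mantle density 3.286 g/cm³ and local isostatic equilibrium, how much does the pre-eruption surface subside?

Subaerial loading: s = t ρ_load / ρ_m.
s = 0.828 km × 2.925/3.286 = 0.737 km.

0.737 km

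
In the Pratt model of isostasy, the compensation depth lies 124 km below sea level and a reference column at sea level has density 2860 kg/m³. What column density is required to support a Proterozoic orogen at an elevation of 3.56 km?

Pratt balance: ρ_ref D = ρ (D + h).
ρ = ρ_ref D/(D + h) = 2860 × 124 km/(124 km + 3.56 km) = 2780 kg/m³.

2780 kg/m³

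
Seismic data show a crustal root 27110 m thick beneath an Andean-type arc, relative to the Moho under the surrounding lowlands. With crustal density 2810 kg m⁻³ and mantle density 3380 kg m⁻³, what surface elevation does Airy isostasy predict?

Equating mass per unit area of the two columns: ρ_c h = (ρ_m − ρ_c) r.
h = r (ρ_m − ρ_c) / ρ_c = 27110 m × (3380 − 2810) / 2810 = 5500 m.

5500 m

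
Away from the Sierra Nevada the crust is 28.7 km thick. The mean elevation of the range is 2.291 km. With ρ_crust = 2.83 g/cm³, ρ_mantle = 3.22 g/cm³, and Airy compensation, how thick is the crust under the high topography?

47.6 km

Root depth r = h ρ_c / (ρ_m − ρ_c) = 2.291 km × 2.83 / 0.39 = 16.62 km.
Total thickness = T + h + r = 28.7 km + 2.291 km + 16.62 km = 47.6 km.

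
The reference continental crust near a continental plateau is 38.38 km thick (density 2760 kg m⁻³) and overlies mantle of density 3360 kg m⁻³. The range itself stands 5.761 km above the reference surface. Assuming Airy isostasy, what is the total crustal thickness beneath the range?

Root depth r = h ρ_c / (ρ_m − ρ_c) = 5.761 km × 2760 / 600 = 26.5 km.
Total thickness = T + h + r = 38.38 km + 5.761 km + 26.5 km = 70.6 km.

70.6 km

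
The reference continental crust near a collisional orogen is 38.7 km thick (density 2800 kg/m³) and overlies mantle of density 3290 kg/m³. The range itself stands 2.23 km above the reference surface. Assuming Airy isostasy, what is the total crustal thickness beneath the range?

53.7 km

Root depth r = h ρ_c / (ρ_m − ρ_c) = 2.23 km × 2800 / 490 = 12.74 km.
Total thickness = T + h + r = 38.7 km + 2.23 km + 12.74 km = 53.7 km.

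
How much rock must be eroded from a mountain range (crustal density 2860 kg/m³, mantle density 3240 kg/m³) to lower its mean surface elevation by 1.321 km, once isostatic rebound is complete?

11.3 km

Net drop Δ = e − u = e − e ρ_c/ρ_m = e (ρ_m − ρ_c)/ρ_m.
e = Δ ρ_m/(ρ_m − ρ_c) = 1.321 km × 3240/380 = 11.3 km.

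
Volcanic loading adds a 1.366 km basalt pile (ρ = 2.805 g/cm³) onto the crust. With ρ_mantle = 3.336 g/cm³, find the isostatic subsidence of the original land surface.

1.15 km

Subaerial loading: s = t ρ_load / ρ_m.
s = 1.366 km × 2.805/3.336 = 1.15 km.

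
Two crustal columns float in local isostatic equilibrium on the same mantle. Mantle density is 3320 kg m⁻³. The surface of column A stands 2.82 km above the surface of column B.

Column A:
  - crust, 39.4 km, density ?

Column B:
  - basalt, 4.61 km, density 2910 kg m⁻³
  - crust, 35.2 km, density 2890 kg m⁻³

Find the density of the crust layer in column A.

2650 kg m⁻³

Take the compensation level at the base of the deeper column (depth z_c below the surface of column A) and equate Σ ρ_i t_i down to z_c; mantle fills any gap and the z_c terms cancel.
Column A: 39.4×ρ + (z_c − 39.4)×3320
Column B: 2.82×0 + 4.61×2910 + 35.2×2890 + (z_c − 2.82 − 39.81)×3320
The z_c×3320 term appears on both sides and cancels. Collect the known terms of each column as K = Σ(ρt)_known − 3320 × (depth of known layers): K_A = 0 − 3320×39.4 = −130808; K_B = 115143.1 − 3320×(2.82 + 39.81) = −26388.5.
Balance: K_A + 39.4×ρ = K_B, so ρ = (K_B − K_A)/39.4 = 104420/39.4 = 2650 kg m⁻³.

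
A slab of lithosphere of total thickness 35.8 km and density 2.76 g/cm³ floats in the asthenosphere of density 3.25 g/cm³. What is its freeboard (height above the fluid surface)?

5.4 km

Floating equilibrium: submerged depth d = t ρ_obj/ρ_fluid = 35.8 km × 2.76/3.25 = 30.4 km.
Freeboard = t − d = 35.8 km − 30.4 km = 5.4 km.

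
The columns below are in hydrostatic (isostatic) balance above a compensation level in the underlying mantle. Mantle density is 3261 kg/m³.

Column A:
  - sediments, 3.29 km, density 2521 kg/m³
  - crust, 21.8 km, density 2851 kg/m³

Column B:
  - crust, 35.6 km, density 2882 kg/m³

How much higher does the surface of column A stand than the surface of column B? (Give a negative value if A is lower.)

For any compensation level in the mantle, the mantle terms cancel and isostasy reduces to e = (Σt_A − Σt_B) − (Σ(ρt)_A − Σ(ρt)_B) / ρ_m.
Σt_A = 25.09 km; Σt_B = 35.6 km; Σ(ρt)_A = 70445.89; Σ(ρt)_B = 102599.2 (in km·kg/m³).
e = (25.09 − 35.6) − (70445.89 − 102599.2) / 3261 = −0.65 km.

−0.65 km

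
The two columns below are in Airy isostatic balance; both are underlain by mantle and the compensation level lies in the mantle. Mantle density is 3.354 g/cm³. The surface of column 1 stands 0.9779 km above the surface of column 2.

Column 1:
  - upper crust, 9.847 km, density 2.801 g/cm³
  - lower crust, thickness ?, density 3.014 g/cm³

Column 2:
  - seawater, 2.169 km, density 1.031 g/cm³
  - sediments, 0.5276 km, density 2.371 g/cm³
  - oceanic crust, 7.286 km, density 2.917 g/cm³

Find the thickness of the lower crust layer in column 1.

Take the compensation level at the base of the deeper column (depth z_c below the surface of column 1) and equate Σ ρ_i t_i down to z_c; mantle fills any gap and the z_c terms cancel.
Column 1: 9.847×2.801 + x×3.014 + (z_c − 9.847 − x)×3.354
Column 2: 0.9779×0 + 2.169×1.031 + 0.5276×2.371 + 7.286×2.917 + (z_c − 0.9779 − 9.9826)×3.354
The z_c×3.354 term appears on both sides and cancels. Collect the known terms of each column as K = Σ(ρt)_known − 3.354 × (depth of known layers): K_1 = 27.581447 − 3.354×9.847 = −5.445391; K_2 = 24.7404406 − 3.354×(0.9779 + 9.9826) = −12.0210764.
Balance: K_1 − x×(3.354 − 3.014) = K_2, so x = (K_1 − K_2)/(3.354 − 3.014) = 6.57569/0.34 = 19.3 km.

19.3 km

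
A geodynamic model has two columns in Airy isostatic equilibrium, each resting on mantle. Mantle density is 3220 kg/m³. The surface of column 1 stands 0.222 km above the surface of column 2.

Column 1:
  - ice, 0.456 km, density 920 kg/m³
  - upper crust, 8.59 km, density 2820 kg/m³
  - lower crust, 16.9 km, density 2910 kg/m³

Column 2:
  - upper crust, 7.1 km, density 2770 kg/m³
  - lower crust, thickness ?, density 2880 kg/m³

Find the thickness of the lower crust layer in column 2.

Take the compensation level at the base of the deeper column (depth z_c below the surface of column 1) and equate Σ ρ_i t_i down to z_c; mantle fills any gap and the z_c terms cancel.
Column 1: 0.456×920 + 8.59×2820 + 16.9×2910 + (z_c − 25.946)×3220
Column 2: 0.222×0 + 7.1×2770 + x×2880 + (z_c − 0.222 − 7.1 − x)×3220
The z_c×3220 term appears on both sides and cancels. Collect the known terms of each column as K = Σ(ρt)_known − 3220 × (depth of known layers): K_1 = 73822.32 − 3220×25.946 = −9723.8; K_2 = 19667 − 3220×(0.222 + 7.1) = −3909.84.
Balance: K_1 = K_2 − x×(3220 − 2880), so x = (K_2 − K_1)/(3220 − 2880) = 5813.96/340 = 17.1 km.

17.1 km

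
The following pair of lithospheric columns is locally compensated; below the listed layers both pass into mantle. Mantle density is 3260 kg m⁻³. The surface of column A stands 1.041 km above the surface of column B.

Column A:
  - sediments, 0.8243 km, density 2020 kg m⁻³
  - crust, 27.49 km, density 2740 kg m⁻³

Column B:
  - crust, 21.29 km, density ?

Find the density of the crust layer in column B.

Take the compensation level at the base of the deeper column (depth z_c below the surface of column A) and equate Σ ρ_i t_i down to z_c; mantle fills any gap and the z_c terms cancel.
Column A: 0.8243×2020 + 27.49×2740 + (z_c − 28.3143)×3260
Column B: 1.041×0 + 21.29×ρ + (z_c − 1.041 − 21.29)×3260
The z_c×3260 term appears on both sides and cancels. Collect the known terms of each column as K = Σ(ρt)_known − 3260 × (depth of known layers): K_A = 76987.686 − 3260×28.3143 = −15316.932; K_B = 0 − 3260×(1.041 + 21.29) = −72799.06.
Balance: K_A = K_B + 21.29×ρ, so ρ = (K_A − K_B)/21.29 = 57482.1/21.29 = 2700 kg m⁻³.

2700 kg m⁻³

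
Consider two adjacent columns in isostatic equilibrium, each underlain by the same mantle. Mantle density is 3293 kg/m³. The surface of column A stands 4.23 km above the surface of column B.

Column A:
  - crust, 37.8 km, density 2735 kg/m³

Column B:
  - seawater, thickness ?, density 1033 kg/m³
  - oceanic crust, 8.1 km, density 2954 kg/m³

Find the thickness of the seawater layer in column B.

1.95 km

Take the compensation level at the base of the deeper column (depth z_c below the surface of column A) and equate Σ ρ_i t_i down to z_c; mantle fills any gap and the z_c terms cancel.
Column A: 37.8×2735 + (z_c − 37.8)×3293
Column B: 4.23×0 + x×1033 + 8.1×2954 + (z_c − 4.23 − 8.1 − x)×3293
The z_c×3293 term appears on both sides and cancels. Collect the known terms of each column as K = Σ(ρt)_known − 3293 × (depth of known layers): K_A = 103383 − 3293×37.8 = −21092.4; K_B = 23927.4 − 3293×(4.23 + 8.1) = −16675.29.
Balance: K_A = K_B − x×(3293 − 1033), so x = (K_B − K_A)/(3293 − 1033) = 4417.11/2260 = 1.95 km.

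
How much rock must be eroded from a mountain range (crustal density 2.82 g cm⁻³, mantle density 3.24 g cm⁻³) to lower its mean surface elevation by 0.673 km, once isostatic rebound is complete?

Net drop Δ = e − u = e − e ρ_c/ρ_m = e (ρ_m − ρ_c)/ρ_m.
e = Δ ρ_m/(ρ_m − ρ_c) = 0.673 km × 3.24/0.42 = 5.19 km.

5.19 km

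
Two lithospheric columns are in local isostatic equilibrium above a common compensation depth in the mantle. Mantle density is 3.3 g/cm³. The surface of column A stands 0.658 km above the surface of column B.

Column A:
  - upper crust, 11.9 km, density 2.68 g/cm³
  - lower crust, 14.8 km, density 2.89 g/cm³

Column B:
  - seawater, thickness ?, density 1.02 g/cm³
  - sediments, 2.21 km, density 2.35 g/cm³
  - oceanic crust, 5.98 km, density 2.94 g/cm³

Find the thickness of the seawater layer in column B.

Take the compensation level at the base of the deeper column (depth z_c below the surface of column A) and equate Σ ρ_i t_i down to z_c; mantle fills any gap and the z_c terms cancel.
Column A: 11.9×2.68 + 14.8×2.89 + (z_c − 26.7)×3.3
Column B: 0.658×0 + x×1.02 + 2.21×2.35 + 5.98×2.94 + (z_c − 0.658 − 8.19 − x)×3.3
The z_c×3.3 term appears on both sides and cancels. Collect the known terms of each column as K = Σ(ρt)_known − 3.3 × (depth of known layers): K_A = 74.664 − 3.3×26.7 = −13.446; K_B = 22.7747 − 3.3×(0.658 + 8.19) = −6.4237.
Balance: K_A = K_B − x×(3.3 − 1.02), so x = (K_B − K_A)/(3.3 − 1.02) = 7.0223/2.28 = 3.08 km.

3.08 km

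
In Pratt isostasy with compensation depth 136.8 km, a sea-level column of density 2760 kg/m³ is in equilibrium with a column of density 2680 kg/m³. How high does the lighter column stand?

ρ_ref D = ρ (D + h) → h = D (ρ_ref − ρ)/ρ.
h = 136.8 km × (2760 − 2680)/2680 = 4.08 km.

4.08 km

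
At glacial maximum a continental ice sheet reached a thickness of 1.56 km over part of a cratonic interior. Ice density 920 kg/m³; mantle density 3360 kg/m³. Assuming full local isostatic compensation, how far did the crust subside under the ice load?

By Archimedes' principle applied to the lithosphere: the ice load ρ_ice t is balanced by mantle displaced below, ρ_m s.
s = t ρ_ice / ρ_m = 1.56 km × 920/3360 = 0.427 km.

0.427 km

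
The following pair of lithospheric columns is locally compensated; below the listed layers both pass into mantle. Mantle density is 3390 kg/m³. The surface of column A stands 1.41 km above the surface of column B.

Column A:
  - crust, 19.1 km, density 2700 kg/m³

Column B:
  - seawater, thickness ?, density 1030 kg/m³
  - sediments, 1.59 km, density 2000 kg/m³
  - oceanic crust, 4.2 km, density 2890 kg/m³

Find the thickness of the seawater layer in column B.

Take the compensation level at the base of the deeper column (depth z_c below the surface of column A) and equate Σ ρ_i t_i down to z_c; mantle fills any gap and the z_c terms cancel.
Column A: 19.1×2700 + (z_c − 19.1)×3390
Column B: 1.41×0 + x×1030 + 1.59×2000 + 4.2×2890 + (z_c − 1.41 − 5.79 − x)×3390
The z_c×3390 term appears on both sides and cancels. Collect the known terms of each column as K = Σ(ρt)_known − 3390 × (depth of known layers): K_A = 51570 − 3390×19.1 = −13179; K_B = 15318 − 3390×(1.41 + 5.79) = −9090.
Balance: K_A = K_B − x×(3390 − 1030), so x = (K_B − K_A)/(3390 − 1030) = 4089/2360 = 1.73 km.

1.73 km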